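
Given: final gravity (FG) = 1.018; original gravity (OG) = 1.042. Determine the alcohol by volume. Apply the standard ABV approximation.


ABV = (OG − FG) · 131.25
ABV = (1.042 − 1.018) · 131.25

3.1500 % ABV


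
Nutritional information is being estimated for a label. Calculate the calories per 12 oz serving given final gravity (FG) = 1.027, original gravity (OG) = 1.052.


ABW = (OG−FG)·131.25·0.79/FG;  °P = 259 − 259/SG (for OG→OE and FG→AE);  RE = 0.1808·OE + 0.8192·AE;  Cal = (6.9·ABW + 4·(RE−0.1))·FG·3.55
ABW = (1.052 − 1.027)·131.25·0.79/1.027 = 2.5240
OE = 259 − 259/1.052 = 12.8023 °P
AE = 259 − 259/1.027 = 6.8092 °P
RE = 0.1808·12.8023 + 0.8192·6.8092 = 7.8927 °P
Cal = (6.9·2.5240 + 4·(7.8927−0.1))·1.027·3.55

177.1398 kcal


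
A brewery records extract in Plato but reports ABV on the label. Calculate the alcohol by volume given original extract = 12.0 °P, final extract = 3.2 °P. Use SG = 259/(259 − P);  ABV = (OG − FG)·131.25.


OG = 259/(259 − 12.0) = 1.0486
FG = 259/(259 − 3.2) = 1.0125
ABV = (1.0486 − 1.0125)·131.25

4.7346 % ABV


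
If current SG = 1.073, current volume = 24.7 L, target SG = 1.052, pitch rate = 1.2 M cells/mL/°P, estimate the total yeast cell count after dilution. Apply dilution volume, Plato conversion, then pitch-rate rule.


V_w = V·((SG_c−1)/(SG_t−1)−1);  °P = 259 − 259/SG_t;  cells = rate·(V+V_w)·°P
V_w = 24.7·((1.073−1)/(1.052−1)−1) = 9.9750
V_final = 24.7 + 9.9750 = 34.6750
°P = 259 − 259/1.052 = 12.8023
cells = 1.2·34.6750·12.8023

532.7029 billion cells


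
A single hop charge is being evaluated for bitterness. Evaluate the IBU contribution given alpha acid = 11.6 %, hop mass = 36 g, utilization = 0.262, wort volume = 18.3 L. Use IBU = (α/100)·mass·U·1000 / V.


IBU = (11.6/100)·36·0.262·1000 / 18.3

59.7875 IBU


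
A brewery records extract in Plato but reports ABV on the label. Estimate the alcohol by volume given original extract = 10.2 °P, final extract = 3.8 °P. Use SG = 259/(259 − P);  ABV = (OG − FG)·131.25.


OG = 259/(259 − 10.2) = 1.0410
FG = 259/(259 − 3.8) = 1.0149
ABV = (1.0410 − 1.0149)·131.25

3.4265 % ABV


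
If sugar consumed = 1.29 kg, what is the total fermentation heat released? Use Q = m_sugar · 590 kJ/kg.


Q = 1.29 · 590

761.1000 kJ


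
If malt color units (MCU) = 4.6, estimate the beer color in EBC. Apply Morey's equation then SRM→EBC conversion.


SRM = 1.4922·MCU^0.6859;  EBC = SRM·1.97
SRM = 1.4922·4.6^0.6859 = 4.2502
EBC = 4.2502·1.97

8.3730 EBC


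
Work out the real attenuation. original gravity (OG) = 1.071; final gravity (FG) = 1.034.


AA = (OG−FG)/(OG−1)·100;  RA = AA·0.8192
AA = (1.071 − 1.034)/(1.071 − 1)·100 = 52.1127
RA = 52.1127·0.8192

42.6907 %


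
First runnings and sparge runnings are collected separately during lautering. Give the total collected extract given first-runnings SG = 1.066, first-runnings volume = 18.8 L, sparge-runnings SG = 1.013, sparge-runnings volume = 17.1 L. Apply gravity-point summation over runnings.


total = Σ (SG_i − 1)·1000·V_i
first = (1.066 − 1)·1000·18.8 = 1240.8000
sparge = (1.013 − 1)·1000·17.1 = 222.3000
total = 1240.8000 + 222.3000

1463.1000 gravity·L


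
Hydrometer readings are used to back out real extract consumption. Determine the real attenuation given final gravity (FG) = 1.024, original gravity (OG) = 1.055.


AA = (OG−FG)/(OG−1)·100;  RA = AA·0.8192
AA = (1.055 − 1.024)/(1.055 − 1)·100 = 56.3636
RA = 56.3636·0.8192

46.1731 %


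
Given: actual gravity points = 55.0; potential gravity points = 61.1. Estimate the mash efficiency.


efficiency = actual / potential × 100
efficiency = 55.0 / 61.1 × 100

90.0164 %


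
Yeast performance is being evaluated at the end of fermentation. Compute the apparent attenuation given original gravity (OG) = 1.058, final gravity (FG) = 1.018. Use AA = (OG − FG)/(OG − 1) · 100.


AA = (1.058 − 1.018)/(1.058 − 1) · 100

68.9655 %


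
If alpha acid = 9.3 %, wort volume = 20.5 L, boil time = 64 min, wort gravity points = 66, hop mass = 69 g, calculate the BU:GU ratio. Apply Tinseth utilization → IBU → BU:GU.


U = 1.65·0.000125^(GP/1000)·(1−e^(−0.04t))/4.15;  IBU = (α/100)·m·U·1000/V;  BU:GU = IBU/GP
U = 1.65·0.000125^(66/1000)·(1−e^(−0.04·64))/4.15 = 0.2027
IBU = (9.3/100)·69·0.2027·1000/20.5 = 63.4554
BU:GU = 63.4554/66

0.9614


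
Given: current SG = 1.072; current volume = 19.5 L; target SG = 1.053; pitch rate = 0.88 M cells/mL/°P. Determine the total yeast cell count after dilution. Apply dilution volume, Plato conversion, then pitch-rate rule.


V_w = V·((SG_c−1)/(SG_t−1)−1);  °P = 259 − 259/SG_t;  cells = rate·(V+V_w)·°P
V_w = 19.5·((1.072−1)/(1.053−1)−1) = 6.9906
V_final = 19.5 + 6.9906 = 26.4906
°P = 259 − 259/1.053 = 13.0361
cells = 0.88·26.4906·13.0361

303.8933 billion cells


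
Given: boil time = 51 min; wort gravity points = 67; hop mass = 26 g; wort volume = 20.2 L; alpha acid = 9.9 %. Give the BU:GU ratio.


U = 1.65·0.000125^(GP/1000)·(1−e^(−0.04t))/4.15;  IBU = (α/100)·m·U·1000/V;  BU:GU = IBU/GP
U = 1.65·0.000125^(67/1000)·(1−e^(−0.04·51))/4.15 = 0.1894
IBU = (9.9/100)·26·0.1894·1000/20.2 = 24.1374
BU:GU = 24.1374/67

0.3603


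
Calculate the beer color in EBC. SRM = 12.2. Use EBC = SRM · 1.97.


EBC = 12.2 · 1.97

24.0340 EBC


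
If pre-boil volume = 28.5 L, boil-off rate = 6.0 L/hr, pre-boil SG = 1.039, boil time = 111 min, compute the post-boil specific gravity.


V_post = V_pre − rate·(t/60);  SG_post = 1 + (SG_pre−1)·V_pre/V_post
V_post = 28.5 − 6.0·(111/60) = 17.4000
SG_post = 1 + (1.039 − 1)·28.5/17.4000

1.0639


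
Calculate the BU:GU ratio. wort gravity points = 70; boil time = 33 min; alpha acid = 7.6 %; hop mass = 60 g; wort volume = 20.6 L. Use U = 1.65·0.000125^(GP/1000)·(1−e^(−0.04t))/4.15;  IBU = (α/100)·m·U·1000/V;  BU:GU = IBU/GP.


U = 1.65·0.000125^(70/1000)·(1−e^(−0.04·33))/4.15 = 0.1553
IBU = (7.6/100)·60·0.1553·1000/20.6 = 34.3828
BU:GU = 34.3828/70

0.4912


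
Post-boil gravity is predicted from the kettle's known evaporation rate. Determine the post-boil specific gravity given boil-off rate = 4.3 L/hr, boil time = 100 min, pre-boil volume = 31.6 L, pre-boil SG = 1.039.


V_post = V_pre − rate·(t/60);  SG_post = 1 + (SG_pre−1)·V_pre/V_post
V_post = 31.6 − 4.3·(100/60) = 24.4333
SG_post = 1 + (1.039 − 1)·31.6/24.4333

1.0504


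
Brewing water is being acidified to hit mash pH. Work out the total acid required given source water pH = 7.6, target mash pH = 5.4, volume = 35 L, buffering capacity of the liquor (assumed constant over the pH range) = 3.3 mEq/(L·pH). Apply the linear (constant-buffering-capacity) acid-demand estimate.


acid = buffering capacity · (pH_source − pH_target) · V
acid = 3.3 · (7.6 − 5.4) · 35

254.1000 mEq


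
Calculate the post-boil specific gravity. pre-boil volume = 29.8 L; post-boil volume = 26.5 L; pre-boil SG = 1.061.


SG_post = 1 + (SG_pre − 1)·V_pre/V_post
pts_pre = (1.061 − 1)·1000 = 61.0000
pts_post = 61.0000·29.8/26.5 = 68.5962
SG_post = 1 + 68.5962/1000

1.0686


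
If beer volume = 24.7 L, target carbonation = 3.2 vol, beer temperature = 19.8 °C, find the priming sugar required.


residual = 14.695·(0.01821 + 0.09011·e^(−0.04·T));  sugar = (target − residual)·4.0·V
residual = 14.695·(0.01821 + 0.09011·e^(−0.04·19.8)) = 0.8674
sugar = (3.2 − 0.8674)·4.0·24.7

230.4647 g


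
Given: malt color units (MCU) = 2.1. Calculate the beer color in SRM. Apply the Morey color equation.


SRM = 1.4922 · MCU^0.6859
SRM = 1.4922 · 2.1^0.6859

2.4822 SRM


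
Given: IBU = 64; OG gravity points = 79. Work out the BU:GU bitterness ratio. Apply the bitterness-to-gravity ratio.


BU:GU = IBU / OG_points
BU:GU = 64 / 79

0.8101


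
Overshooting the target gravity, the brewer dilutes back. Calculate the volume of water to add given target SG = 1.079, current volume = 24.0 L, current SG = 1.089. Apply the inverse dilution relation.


V_water = V·((SG_curr − 1)/(SG_target − 1) − 1)
V_water = 24.0·((1.089 − 1)/(1.079 − 1) − 1)

3.0380 L


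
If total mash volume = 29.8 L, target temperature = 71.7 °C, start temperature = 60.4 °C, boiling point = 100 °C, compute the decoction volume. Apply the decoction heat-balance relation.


V_dec = V_total·(T_target − T_start)/(T_boil − T_start)
V_dec = 29.8·(71.7 − 60.4)/(100 − 60.4)

8.5035 L


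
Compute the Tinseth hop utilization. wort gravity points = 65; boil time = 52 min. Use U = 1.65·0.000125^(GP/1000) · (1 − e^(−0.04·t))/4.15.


bigness = 1.65·0.000125^(65/1000) = 0.9200
boil_factor = (1 − e^(−0.04·52))/4.15 = 0.2109
U = 0.9200 · 0.2109

0.1940


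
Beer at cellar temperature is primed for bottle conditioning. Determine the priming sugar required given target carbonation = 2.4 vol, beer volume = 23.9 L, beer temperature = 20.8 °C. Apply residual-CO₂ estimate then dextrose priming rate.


residual = 14.695·(0.01821 + 0.09011·e^(−0.04·T));  sugar = (target − residual)·4.0·V
residual = 14.695·(0.01821 + 0.09011·e^(−0.04·20.8)) = 0.8438
sugar = (2.4 − 0.8438)·4.0·23.9

148.7685 g


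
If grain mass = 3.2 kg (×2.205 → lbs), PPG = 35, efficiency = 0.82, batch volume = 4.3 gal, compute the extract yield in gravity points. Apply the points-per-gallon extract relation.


points = lbs × PPG × eff / vol
lbs = 3.2 × 2.205 = 7.0560
points = 7.0560 × 35 × 0.82 / 4.3

47.0947 points


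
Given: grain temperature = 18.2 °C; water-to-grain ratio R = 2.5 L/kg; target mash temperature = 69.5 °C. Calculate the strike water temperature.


T_strike = (0.41/R)·(T_mash − T_grain) + T_mash
T_strike = (0.41/2.5)·(69.5 − 18.2) + 69.5

77.9132 °C


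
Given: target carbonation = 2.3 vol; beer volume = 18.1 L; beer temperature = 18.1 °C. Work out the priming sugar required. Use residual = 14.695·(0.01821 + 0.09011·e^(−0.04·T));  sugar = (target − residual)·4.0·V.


residual = 14.695·(0.01821 + 0.09011·e^(−0.04·18.1)) = 0.9096
sugar = (2.3 − 0.9096)·4.0·18.1

100.6676 g


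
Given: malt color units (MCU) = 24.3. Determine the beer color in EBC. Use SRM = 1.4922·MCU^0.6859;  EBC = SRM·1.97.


SRM = 1.4922·24.3^0.6859 = 13.3111
EBC = 13.3111·1.97

26.2229 EBC


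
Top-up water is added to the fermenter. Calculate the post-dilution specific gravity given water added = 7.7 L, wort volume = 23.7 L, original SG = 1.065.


SG_new = 1 + (SG_old − 1)·V_old/(V_old + V_water)
pts = (1.065 − 1)·1000·23.7/(23.7 + 7.7) = 49.0605
SG_new = 1 + 49.0605/1000

1.0491


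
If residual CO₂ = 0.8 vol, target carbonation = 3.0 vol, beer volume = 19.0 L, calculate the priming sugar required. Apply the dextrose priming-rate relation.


sugar = (target − residual)·4.0·V
sugar = (3.0 − 0.8)·4.0·19.0

167.2000 g


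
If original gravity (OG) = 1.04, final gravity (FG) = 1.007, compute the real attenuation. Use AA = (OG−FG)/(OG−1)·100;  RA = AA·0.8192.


AA = (1.04 − 1.007)/(1.04 − 1)·100 = 82.5000
RA = 82.5000·0.8192

67.5840 %


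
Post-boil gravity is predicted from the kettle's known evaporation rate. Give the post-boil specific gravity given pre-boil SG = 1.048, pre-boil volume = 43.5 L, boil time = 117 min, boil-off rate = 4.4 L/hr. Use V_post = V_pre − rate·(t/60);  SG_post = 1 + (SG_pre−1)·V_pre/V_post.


V_post = 43.5 − 4.4·(117/60) = 34.9200
SG_post = 1 + (1.048 − 1)·43.5/34.9200

1.0598


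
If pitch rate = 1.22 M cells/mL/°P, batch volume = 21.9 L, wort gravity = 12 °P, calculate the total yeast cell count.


cells (billions) = rate · V_L · °P
cells = 1.22 · 21.9 · 12

320.6160 billion cells


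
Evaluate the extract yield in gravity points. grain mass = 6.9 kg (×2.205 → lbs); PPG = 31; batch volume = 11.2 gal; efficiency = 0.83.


points = lbs × PPG × eff / vol
lbs = 6.9 × 2.205 = 15.2145
points = 15.2145 × 31 × 0.83 / 11.2

34.9526 points


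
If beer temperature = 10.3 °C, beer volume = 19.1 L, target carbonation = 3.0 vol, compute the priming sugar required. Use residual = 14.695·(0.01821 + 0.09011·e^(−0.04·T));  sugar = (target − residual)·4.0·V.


residual = 14.695·(0.01821 + 0.09011·e^(−0.04·10.3)) = 1.1446
sugar = (3.0 − 1.1446)·4.0·19.1

141.7508 g


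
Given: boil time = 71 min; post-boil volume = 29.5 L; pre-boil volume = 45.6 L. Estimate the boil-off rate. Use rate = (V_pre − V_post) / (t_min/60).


rate = (45.6 − 29.5) / (71/60)

13.6056 L/hr


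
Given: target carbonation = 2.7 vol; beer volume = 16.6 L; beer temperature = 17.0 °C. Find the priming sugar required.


residual = 14.695·(0.01821 + 0.09011·e^(−0.04·T));  sugar = (target − residual)·4.0·V
residual = 14.695·(0.01821 + 0.09011·e^(−0.04·17.0)) = 0.9384
sugar = (2.7 − 0.9384)·4.0·16.6

116.9675 g


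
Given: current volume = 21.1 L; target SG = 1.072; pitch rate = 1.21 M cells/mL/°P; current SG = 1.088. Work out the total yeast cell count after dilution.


V_w = V·((SG_c−1)/(SG_t−1)−1);  °P = 259 − 259/SG_t;  cells = rate·(V+V_w)·°P
V_w = 21.1·((1.088−1)/(1.072−1)−1) = 4.6889
V_final = 21.1 + 4.6889 = 25.7889
°P = 259 − 259/1.072 = 17.3955
cells = 1.21·25.7889·17.3955

542.8195 billion cells


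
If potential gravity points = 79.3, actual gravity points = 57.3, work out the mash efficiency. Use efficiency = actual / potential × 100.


efficiency = 57.3 / 79.3 × 100

72.2573 %


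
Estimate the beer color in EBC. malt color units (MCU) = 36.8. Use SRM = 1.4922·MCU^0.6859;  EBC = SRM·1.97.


SRM = 1.4922·36.8^0.6859 = 17.6947
EBC = 17.6947·1.97

34.8585 EBC


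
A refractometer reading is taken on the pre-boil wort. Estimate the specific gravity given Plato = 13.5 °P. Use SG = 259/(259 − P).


SG = 259/(259 − 13.5)

1.0550


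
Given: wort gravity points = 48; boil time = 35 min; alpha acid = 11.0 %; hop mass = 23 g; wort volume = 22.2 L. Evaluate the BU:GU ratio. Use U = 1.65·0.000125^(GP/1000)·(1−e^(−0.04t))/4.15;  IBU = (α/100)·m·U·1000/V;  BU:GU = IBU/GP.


U = 1.65·0.000125^(48/1000)·(1−e^(−0.04·35))/4.15 = 0.1946
IBU = (11.0/100)·23·0.1946·1000/22.2 = 22.1760
BU:GU = 22.1760/48

0.4620


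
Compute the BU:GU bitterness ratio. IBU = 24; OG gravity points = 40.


BU:GU = IBU / OG_points
BU:GU = 24 / 40

0.6000


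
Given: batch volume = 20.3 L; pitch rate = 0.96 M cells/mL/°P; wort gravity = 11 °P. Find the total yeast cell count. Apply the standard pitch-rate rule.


cells (billions) = rate · V_L · °P
cells = 0.96 · 20.3 · 11

214.3680 billion cells


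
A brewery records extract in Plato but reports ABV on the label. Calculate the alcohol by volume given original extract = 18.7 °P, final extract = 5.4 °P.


SG = 259/(259 − P);  ABV = (OG − FG)·131.25
OG = 259/(259 − 18.7) = 1.0778
FG = 259/(259 − 5.4) = 1.0213
ABV = (1.0778 − 1.0213)·131.25

7.4190 % ABV


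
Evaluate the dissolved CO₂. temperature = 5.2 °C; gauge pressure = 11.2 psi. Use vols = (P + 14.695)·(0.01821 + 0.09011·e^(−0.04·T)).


vols = (11.2 + 14.695)·(0.01821 + 0.09011·e^(−0.04·5.2))

2.3668 volumes


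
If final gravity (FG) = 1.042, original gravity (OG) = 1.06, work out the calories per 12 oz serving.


ABW = (OG−FG)·131.25·0.79/FG;  °P = 259 − 259/SG (for OG→OE and FG→AE);  RE = 0.1808·OE + 0.8192·AE;  Cal = (6.9·ABW + 4·(RE−0.1))·FG·3.55
ABW = (1.06 − 1.042)·131.25·0.79/1.042 = 1.7911
OE = 259 − 259/1.06 = 14.6604 °P
AE = 259 − 259/1.042 = 10.4395 °P
RE = 0.1808·14.6604 + 0.8192·10.4395 = 11.2027 °P
Cal = (6.9·1.7911 + 4·(11.2027−0.1))·1.042·3.55

209.9964 kcal


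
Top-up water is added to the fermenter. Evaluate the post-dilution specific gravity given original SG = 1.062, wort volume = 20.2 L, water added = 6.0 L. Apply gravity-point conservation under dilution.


SG_new = 1 + (SG_old − 1)·V_old/(V_old + V_water)
pts = (1.062 − 1)·1000·20.2/(20.2 + 6.0) = 47.8015
SG_new = 1 + 47.8015/1000

1.0478


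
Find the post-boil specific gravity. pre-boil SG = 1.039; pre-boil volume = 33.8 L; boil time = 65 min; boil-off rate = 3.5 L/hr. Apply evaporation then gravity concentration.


V_post = V_pre − rate·(t/60);  SG_post = 1 + (SG_pre−1)·V_pre/V_post
V_post = 33.8 − 3.5·(65/60) = 30.0083
SG_post = 1 + (1.039 − 1)·33.8/30.0083

1.0439


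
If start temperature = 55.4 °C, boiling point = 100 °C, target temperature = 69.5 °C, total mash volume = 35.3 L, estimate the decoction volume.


V_dec = V_total·(T_target − T_start)/(T_boil − T_start)
V_dec = 35.3·(69.5 − 55.4)/(100 − 55.4)

11.1599 L


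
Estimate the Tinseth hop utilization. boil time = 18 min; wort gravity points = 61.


U = 1.65·0.000125^(GP/1000) · (1 − e^(−0.04·t))/4.15
bigness = 1.65·0.000125^(61/1000) = 0.9537
boil_factor = (1 − e^(−0.04·18))/4.15 = 0.1237
U = 0.9537 · 0.1237

0.1179


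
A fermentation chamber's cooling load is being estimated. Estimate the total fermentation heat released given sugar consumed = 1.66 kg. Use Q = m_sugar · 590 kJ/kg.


Q = 1.66 · 590

979.4000 kJ


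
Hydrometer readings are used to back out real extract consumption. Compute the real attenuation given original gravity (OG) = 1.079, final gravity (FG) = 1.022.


AA = (OG−FG)/(OG−1)·100;  RA = AA·0.8192
AA = (1.079 − 1.022)/(1.079 − 1)·100 = 72.1519
RA = 72.1519·0.8192

59.1068 %


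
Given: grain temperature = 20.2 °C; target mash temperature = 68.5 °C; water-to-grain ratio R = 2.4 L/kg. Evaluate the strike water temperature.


T_strike = (0.41/R)·(T_mash − T_grain) + T_mash
T_strike = (0.41/2.4)·(68.5 − 20.2) + 68.5

76.7512 °C


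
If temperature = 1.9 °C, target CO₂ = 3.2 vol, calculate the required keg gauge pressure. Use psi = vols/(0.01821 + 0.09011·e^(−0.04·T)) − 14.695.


psi = 3.2/(0.01821 + 0.09011·e^(−0.04·1.9)) − 14.695

16.7622 psi


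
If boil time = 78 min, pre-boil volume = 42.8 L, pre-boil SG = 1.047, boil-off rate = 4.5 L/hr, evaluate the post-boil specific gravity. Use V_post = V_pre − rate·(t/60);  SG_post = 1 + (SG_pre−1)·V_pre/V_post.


V_post = 42.8 − 4.5·(78/60) = 36.9500
SG_post = 1 + (1.047 − 1)·42.8/36.9500

1.0544


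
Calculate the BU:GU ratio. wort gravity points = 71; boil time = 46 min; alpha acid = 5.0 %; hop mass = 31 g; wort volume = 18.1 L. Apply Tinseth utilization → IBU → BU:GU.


U = 1.65·0.000125^(GP/1000)·(1−e^(−0.04t))/4.15;  IBU = (α/100)·m·U·1000/V;  BU:GU = IBU/GP
U = 1.65·0.000125^(71/1000)·(1−e^(−0.04·46))/4.15 = 0.1767
IBU = (5.0/100)·31·0.1767·1000/18.1 = 15.1307
BU:GU = 15.1307/71

0.2131


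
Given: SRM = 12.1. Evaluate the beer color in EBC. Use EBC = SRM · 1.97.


EBC = 12.1 · 1.97

23.8370 EBC


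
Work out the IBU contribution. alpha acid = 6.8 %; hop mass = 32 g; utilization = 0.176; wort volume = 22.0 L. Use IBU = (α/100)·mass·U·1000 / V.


IBU = (6.8/100)·32·0.176·1000 / 22.0

17.4080 IBU


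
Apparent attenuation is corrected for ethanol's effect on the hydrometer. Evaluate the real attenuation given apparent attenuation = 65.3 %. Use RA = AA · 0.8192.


RA = 65.3 · 0.8192

53.4938 %


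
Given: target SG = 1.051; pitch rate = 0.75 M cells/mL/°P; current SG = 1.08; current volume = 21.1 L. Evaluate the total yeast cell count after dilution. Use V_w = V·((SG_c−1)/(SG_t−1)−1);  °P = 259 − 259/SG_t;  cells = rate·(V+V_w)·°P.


V_w = 21.1·((1.08−1)/(1.051−1)−1) = 11.9980
V_final = 21.1 + 11.9980 = 33.0980
°P = 259 − 259/1.051 = 12.5680
cells = 0.75·33.0980·12.5680

311.9829 billion cells


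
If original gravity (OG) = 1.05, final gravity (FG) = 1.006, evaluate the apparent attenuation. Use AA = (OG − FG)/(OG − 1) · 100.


AA = (1.05 − 1.006)/(1.05 − 1) · 100

88.0000 %


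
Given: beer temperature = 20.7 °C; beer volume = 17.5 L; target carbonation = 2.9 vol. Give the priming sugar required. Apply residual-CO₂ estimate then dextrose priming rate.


residual = 14.695·(0.01821 + 0.09011·e^(−0.04·T));  sugar = (target − residual)·4.0·V
residual = 14.695·(0.01821 + 0.09011·e^(−0.04·20.7)) = 0.8462
sugar = (2.9 − 0.8462)·4.0·17.5

143.7692 g


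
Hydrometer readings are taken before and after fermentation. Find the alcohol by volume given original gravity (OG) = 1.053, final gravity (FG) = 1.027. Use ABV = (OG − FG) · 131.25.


ABV = (1.053 − 1.027) · 131.25

3.4125 % ABV


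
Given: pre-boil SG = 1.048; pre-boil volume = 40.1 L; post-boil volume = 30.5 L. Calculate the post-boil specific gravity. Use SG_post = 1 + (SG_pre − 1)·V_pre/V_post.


pts_pre = (1.048 − 1)·1000 = 48.0000
pts_post = 48.0000·40.1/30.5 = 63.1082
SG_post = 1 + 63.1082/1000

1.0631


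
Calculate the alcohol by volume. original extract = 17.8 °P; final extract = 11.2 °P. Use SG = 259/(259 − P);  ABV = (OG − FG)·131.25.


OG = 259/(259 − 17.8) = 1.0738
FG = 259/(259 − 11.2) = 1.0452
ABV = (1.0738 − 1.0452)·131.25

3.7537 % ABV


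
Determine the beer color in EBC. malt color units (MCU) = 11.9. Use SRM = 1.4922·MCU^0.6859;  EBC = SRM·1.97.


SRM = 1.4922·11.9^0.6859 = 8.1573
EBC = 8.1573·1.97

16.0698 EBC


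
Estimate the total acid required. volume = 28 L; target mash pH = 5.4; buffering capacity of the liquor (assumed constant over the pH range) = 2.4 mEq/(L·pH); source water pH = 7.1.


acid = buffering capacity · (pH_source − pH_target) · V
acid = 2.4 · (7.1 − 5.4) · 28

114.2400 mEq


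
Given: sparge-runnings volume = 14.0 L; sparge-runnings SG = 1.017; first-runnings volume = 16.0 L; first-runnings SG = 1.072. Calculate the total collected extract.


total = Σ (SG_i − 1)·1000·V_i
first = (1.072 − 1)·1000·16.0 = 1152.0000
sparge = (1.017 − 1)·1000·14.0 = 238.0000
total = 1152.0000 + 238.0000

1390.0000 gravity·L


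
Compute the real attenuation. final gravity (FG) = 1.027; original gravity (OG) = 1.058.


AA = (OG−FG)/(OG−1)·100;  RA = AA·0.8192
AA = (1.058 − 1.027)/(1.058 − 1)·100 = 53.4483
RA = 53.4483·0.8192

43.7848 %


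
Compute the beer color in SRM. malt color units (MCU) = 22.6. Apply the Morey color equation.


SRM = 1.4922 · MCU^0.6859
SRM = 1.4922 · 22.6^0.6859

12.6651 SRM


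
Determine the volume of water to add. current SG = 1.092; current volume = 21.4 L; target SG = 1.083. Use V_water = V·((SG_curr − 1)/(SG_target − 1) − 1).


V_water = 21.4·((1.092 − 1)/(1.083 − 1) − 1)

2.3205 L


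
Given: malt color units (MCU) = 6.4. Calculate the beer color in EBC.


SRM = 1.4922·MCU^0.6859;  EBC = SRM·1.97
SRM = 1.4922·6.4^0.6859 = 5.3307
EBC = 5.3307·1.97

10.5015 EBC


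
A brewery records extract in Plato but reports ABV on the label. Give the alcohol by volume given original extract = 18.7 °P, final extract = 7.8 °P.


SG = 259/(259 − P);  ABV = (OG − FG)·131.25
OG = 259/(259 − 18.7) = 1.0778
FG = 259/(259 − 7.8) = 1.0311
ABV = (1.0778 − 1.0311)·131.25

6.1384 % ABV


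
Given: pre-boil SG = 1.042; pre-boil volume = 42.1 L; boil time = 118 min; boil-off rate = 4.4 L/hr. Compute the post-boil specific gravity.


V_post = V_pre − rate·(t/60);  SG_post = 1 + (SG_pre−1)·V_pre/V_post
V_post = 42.1 − 4.4·(118/60) = 33.4467
SG_post = 1 + (1.042 − 1)·42.1/33.4467

1.0529


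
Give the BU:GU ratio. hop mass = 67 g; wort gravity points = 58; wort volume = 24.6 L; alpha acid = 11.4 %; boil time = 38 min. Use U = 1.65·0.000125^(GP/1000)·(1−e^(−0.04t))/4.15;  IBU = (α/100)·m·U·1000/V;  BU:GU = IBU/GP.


U = 1.65·0.000125^(58/1000)·(1−e^(−0.04·38))/4.15 = 0.1844
IBU = (11.4/100)·67·0.1844·1000/24.6 = 57.2680
BU:GU = 57.2680/58

0.9874


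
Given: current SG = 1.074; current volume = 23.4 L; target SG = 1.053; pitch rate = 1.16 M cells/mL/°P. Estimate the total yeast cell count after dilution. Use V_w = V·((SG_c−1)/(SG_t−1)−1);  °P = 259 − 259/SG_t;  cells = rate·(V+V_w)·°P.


V_w = 23.4·((1.074−1)/(1.053−1)−1) = 9.2717
V_final = 23.4 + 9.2717 = 32.6717
°P = 259 − 259/1.053 = 13.0361
cells = 1.16·32.6717·13.0361

494.0569 billion cells


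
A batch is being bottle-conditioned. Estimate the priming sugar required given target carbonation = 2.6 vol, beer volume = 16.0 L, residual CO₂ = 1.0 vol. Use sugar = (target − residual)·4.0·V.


sugar = (2.6 − 1.0)·4.0·16.0

102.4000 g


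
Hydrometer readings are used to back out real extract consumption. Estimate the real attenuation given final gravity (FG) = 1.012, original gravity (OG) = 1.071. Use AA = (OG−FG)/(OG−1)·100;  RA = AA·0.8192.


AA = (1.071 − 1.012)/(1.071 − 1)·100 = 83.0986
RA = 83.0986·0.8192

68.0744 %


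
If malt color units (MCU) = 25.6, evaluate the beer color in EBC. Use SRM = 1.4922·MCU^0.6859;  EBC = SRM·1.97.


SRM = 1.4922·25.6^0.6859 = 13.7955
EBC = 13.7955·1.97

27.1772 EBC


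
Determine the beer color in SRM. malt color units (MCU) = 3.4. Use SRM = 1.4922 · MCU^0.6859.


SRM = 1.4922 · 3.4^0.6859

3.4544 SRM


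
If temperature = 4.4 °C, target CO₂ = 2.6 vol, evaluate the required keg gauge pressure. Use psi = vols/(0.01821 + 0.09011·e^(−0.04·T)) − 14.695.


psi = 2.6/(0.01821 + 0.09011·e^(−0.04·4.4)) − 14.695

13.0301 psi


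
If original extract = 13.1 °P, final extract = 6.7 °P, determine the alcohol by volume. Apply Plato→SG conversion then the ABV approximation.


SG = 259/(259 − P);  ABV = (OG − FG)·131.25
OG = 259/(259 − 13.1) = 1.0533
FG = 259/(259 − 6.7) = 1.0266
ABV = (1.0533 − 1.0266)·131.25

3.5067 % ABV


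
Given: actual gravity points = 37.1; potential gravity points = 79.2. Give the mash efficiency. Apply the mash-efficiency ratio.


efficiency = actual / potential × 100
efficiency = 37.1 / 79.2 × 100

46.8434 %


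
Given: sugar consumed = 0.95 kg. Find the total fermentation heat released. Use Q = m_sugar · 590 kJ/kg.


Q = 0.95 · 590

560.5000 kJ


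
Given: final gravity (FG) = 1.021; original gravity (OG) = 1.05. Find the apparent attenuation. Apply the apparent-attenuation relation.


AA = (OG − FG)/(OG − 1) · 100
AA = (1.05 − 1.021)/(1.05 − 1) · 100

58.0000 %


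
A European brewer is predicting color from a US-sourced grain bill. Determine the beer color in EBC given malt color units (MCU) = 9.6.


SRM = 1.4922·MCU^0.6859;  EBC = SRM·1.97
SRM = 1.4922·9.6^0.6859 = 7.0399
EBC = 7.0399·1.97

13.8686 EBC


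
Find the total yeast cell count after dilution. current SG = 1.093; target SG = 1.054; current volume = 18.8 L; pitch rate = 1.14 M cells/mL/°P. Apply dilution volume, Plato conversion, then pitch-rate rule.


V_w = V·((SG_c−1)/(SG_t−1)−1);  °P = 259 − 259/SG_t;  cells = rate·(V+V_w)·°P
V_w = 18.8·((1.093−1)/(1.054−1)−1) = 13.5778
V_final = 18.8 + 13.5778 = 32.3778
°P = 259 − 259/1.054 = 13.2694
cells = 1.14·32.3778·13.2694

489.7842 billion cells


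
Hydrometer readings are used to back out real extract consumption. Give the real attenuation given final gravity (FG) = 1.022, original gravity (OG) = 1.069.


AA = (OG−FG)/(OG−1)·100;  RA = AA·0.8192
AA = (1.069 − 1.022)/(1.069 − 1)·100 = 68.1159
RA = 68.1159·0.8192

55.8006 %


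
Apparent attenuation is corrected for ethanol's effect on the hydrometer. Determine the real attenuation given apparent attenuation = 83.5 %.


RA = AA · 0.8192
RA = 83.5 · 0.8192

68.4032 %


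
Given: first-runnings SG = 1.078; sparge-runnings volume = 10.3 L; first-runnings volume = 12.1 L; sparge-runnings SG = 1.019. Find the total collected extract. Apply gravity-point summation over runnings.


total = Σ (SG_i − 1)·1000·V_i
first = (1.078 − 1)·1000·12.1 = 943.8000
sparge = (1.019 − 1)·1000·10.3 = 195.7000
total = 943.8000 + 195.7000

1139.5000 gravity·L


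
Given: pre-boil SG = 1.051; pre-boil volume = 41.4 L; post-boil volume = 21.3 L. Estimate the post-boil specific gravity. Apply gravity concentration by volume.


SG_post = 1 + (SG_pre − 1)·V_pre/V_post
pts_pre = (1.051 − 1)·1000 = 51.0000
pts_post = 51.0000·41.4/21.3 = 99.1268
SG_post = 1 + 99.1268/1000

1.0991


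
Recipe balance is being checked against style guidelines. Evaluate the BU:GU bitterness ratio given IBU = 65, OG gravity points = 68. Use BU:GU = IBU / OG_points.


BU:GU = 65 / 68

0.9559


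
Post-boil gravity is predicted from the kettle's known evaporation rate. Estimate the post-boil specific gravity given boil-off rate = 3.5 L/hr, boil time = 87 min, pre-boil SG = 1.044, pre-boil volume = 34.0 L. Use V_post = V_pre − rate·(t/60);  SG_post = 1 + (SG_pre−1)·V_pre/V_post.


V_post = 34.0 − 3.5·(87/60) = 28.9250
SG_post = 1 + (1.044 − 1)·34.0/28.9250

1.0517


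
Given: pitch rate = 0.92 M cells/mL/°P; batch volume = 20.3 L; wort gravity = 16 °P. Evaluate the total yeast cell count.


cells (billions) = rate · V_L · °P
cells = 0.92 · 20.3 · 16

298.8160 billion cells


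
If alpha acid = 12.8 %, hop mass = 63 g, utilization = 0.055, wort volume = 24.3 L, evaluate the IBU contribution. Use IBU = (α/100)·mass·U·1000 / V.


IBU = (12.8/100)·63·0.055·1000 / 24.3

18.2519 IBU


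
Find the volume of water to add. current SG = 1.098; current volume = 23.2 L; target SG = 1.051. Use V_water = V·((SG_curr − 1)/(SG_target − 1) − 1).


V_water = 23.2·((1.098 − 1)/(1.051 − 1) − 1)

21.3804 L


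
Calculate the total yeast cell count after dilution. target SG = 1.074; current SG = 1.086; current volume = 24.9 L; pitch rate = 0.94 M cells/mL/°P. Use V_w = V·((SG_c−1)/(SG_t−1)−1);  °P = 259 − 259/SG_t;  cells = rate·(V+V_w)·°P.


V_w = 24.9·((1.086−1)/(1.074−1)−1) = 4.0378
V_final = 24.9 + 4.0378 = 28.9378
°P = 259 − 259/1.074 = 17.8454
cells = 0.94·28.9378·17.8454

485.4239 billion cells


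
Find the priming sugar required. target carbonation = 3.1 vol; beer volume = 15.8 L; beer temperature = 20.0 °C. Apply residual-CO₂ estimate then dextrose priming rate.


residual = 14.695·(0.01821 + 0.09011·e^(−0.04·T));  sugar = (target − residual)·4.0·V
residual = 14.695·(0.01821 + 0.09011·e^(−0.04·20.0)) = 0.8626
sugar = (3.1 − 0.8626)·4.0·15.8

141.4048 g


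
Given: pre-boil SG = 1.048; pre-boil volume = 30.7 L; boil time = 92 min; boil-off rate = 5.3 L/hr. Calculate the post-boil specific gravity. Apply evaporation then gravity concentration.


V_post = V_pre − rate·(t/60);  SG_post = 1 + (SG_pre−1)·V_pre/V_post
V_post = 30.7 − 5.3·(92/60) = 22.5733
SG_post = 1 + (1.048 − 1)·30.7/22.5733

1.0653


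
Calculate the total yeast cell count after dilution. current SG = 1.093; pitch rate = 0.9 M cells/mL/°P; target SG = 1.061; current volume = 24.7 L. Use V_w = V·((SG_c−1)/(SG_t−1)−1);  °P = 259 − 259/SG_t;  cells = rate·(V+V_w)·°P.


V_w = 24.7·((1.093−1)/(1.061−1)−1) = 12.9574
V_final = 24.7 + 12.9574 = 37.6574
°P = 259 − 259/1.061 = 14.8907
cells = 0.9·37.6574·14.8907

504.6692 billion cells


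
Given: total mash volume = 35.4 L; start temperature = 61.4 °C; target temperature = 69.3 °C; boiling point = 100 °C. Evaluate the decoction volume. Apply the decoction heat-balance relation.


V_dec = V_total·(T_target − T_start)/(T_boil − T_start)
V_dec = 35.4·(69.3 − 61.4)/(100 − 61.4)

7.2451 L


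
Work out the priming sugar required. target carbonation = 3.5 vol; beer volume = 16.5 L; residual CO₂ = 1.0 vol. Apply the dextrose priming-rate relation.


sugar = (target − residual)·4.0·V
sugar = (3.5 − 1.0)·4.0·16.5

165.0000 g


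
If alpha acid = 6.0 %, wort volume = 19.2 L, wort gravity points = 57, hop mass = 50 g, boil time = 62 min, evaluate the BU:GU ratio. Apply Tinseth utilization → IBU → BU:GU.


U = 1.65·0.000125^(GP/1000)·(1−e^(−0.04t))/4.15;  IBU = (α/100)·m·U·1000/V;  BU:GU = IBU/GP
U = 1.65·0.000125^(57/1000)·(1−e^(−0.04·62))/4.15 = 0.2183
IBU = (6.0/100)·50·0.2183·1000/19.2 = 34.1033
BU:GU = 34.1033/57

0.5983


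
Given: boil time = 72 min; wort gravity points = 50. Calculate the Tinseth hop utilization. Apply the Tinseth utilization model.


U = 1.65·0.000125^(GP/1000) · (1 − e^(−0.04·t))/4.15
bigness = 1.65·0.000125^(50/1000) = 1.0528
boil_factor = (1 − e^(−0.04·72))/4.15 = 0.2274
U = 1.0528 · 0.2274

0.2394


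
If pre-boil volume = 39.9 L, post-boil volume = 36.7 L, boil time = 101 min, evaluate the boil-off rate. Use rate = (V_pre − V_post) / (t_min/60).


rate = (39.9 − 36.7) / (101/60)

1.9010 L/hr


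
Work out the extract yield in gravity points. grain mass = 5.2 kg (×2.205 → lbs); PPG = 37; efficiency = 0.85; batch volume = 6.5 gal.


points = lbs × PPG × eff / vol
lbs = 5.2 × 2.205 = 11.4660
points = 11.4660 × 37 × 0.85 / 6.5

55.4778 points


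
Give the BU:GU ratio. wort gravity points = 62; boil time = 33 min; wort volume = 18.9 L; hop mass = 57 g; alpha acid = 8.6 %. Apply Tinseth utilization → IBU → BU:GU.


U = 1.65·0.000125^(GP/1000)·(1−e^(−0.04t))/4.15;  IBU = (α/100)·m·U·1000/V;  BU:GU = IBU/GP
U = 1.65·0.000125^(62/1000)·(1−e^(−0.04·33))/4.15 = 0.1669
IBU = (8.6/100)·57·0.1669·1000/18.9 = 43.2892
BU:GU = 43.2892/62

0.6982


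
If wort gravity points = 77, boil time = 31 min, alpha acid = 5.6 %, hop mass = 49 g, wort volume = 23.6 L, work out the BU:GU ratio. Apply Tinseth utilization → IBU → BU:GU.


U = 1.65·0.000125^(GP/1000)·(1−e^(−0.04t))/4.15;  IBU = (α/100)·m·U·1000/V;  BU:GU = IBU/GP
U = 1.65·0.000125^(77/1000)·(1−e^(−0.04·31))/4.15 = 0.1414
IBU = (5.6/100)·49·0.1414·1000/23.6 = 16.4439
BU:GU = 16.4439/77

0.2136


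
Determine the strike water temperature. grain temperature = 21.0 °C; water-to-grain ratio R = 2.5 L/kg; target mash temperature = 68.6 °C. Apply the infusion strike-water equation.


T_strike = (0.41/R)·(T_mash − T_grain) + T_mash
T_strike = (0.41/2.5)·(68.6 − 21.0) + 68.6

76.4064 °C


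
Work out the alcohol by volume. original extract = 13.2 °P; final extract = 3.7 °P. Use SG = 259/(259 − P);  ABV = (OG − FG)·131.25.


OG = 259/(259 − 13.2) = 1.0537
FG = 259/(259 − 3.7) = 1.0145
ABV = (1.0537 − 1.0145)·131.25

5.1462 % ABV


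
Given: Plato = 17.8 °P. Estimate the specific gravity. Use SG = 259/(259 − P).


SG = 259/(259 − 17.8)

1.0738


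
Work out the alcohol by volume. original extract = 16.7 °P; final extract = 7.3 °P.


SG = 259/(259 − P);  ABV = (OG − FG)·131.25
OG = 259/(259 − 16.7) = 1.0689
FG = 259/(259 − 7.3) = 1.0290
ABV = (1.0689 − 1.0290)·131.25

5.2395 % ABV


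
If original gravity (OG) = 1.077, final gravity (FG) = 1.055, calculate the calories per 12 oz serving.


ABW = (OG−FG)·131.25·0.79/FG;  °P = 259 − 259/SG (for OG→OE and FG→AE);  RE = 0.1808·OE + 0.8192·AE;  Cal = (6.9·ABW + 4·(RE−0.1))·FG·3.55
ABW = (1.077 − 1.055)·131.25·0.79/1.055 = 2.1622
OE = 259 − 259/1.077 = 18.5172 °P
AE = 259 − 259/1.055 = 13.5024 °P
RE = 0.1808·18.5172 + 0.8192·13.5024 = 14.4090 °P
Cal = (6.9·2.1622 + 4·(14.4090−0.1))·1.055·3.55

270.2400 kcal


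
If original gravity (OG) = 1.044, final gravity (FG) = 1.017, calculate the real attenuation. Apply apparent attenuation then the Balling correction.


AA = (OG−FG)/(OG−1)·100;  RA = AA·0.8192
AA = (1.044 − 1.017)/(1.044 − 1)·100 = 61.3636
RA = 61.3636·0.8192

50.2691 %


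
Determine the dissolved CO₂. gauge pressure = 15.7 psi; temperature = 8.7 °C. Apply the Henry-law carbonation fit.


vols = (P + 14.695)·(0.01821 + 0.09011·e^(−0.04·T))
vols = (15.7 + 14.695)·(0.01821 + 0.09011·e^(−0.04·8.7))

2.4874 volumes


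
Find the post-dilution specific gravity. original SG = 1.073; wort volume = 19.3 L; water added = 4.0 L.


SG_new = 1 + (SG_old − 1)·V_old/(V_old + V_water)
pts = (1.073 − 1)·1000·19.3/(19.3 + 4.0) = 60.4678
SG_new = 1 + 60.4678/1000

1.0605


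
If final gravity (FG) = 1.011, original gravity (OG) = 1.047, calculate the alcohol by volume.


ABV = (OG − FG) · 131.25
ABV = (1.047 − 1.011) · 131.25

4.7250 % ABV


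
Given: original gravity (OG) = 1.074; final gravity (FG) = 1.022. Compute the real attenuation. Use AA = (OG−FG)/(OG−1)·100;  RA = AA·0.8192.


AA = (1.074 − 1.022)/(1.074 − 1)·100 = 70.2703
RA = 70.2703·0.8192

57.5654 %


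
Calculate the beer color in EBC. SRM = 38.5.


EBC = SRM · 1.97
EBC = 38.5 · 1.97

75.8450 EBC


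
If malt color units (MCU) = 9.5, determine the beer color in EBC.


SRM = 1.4922·MCU^0.6859;  EBC = SRM·1.97
SRM = 1.4922·9.5^0.6859 = 6.9895
EBC = 6.9895·1.97

13.7694 EBC


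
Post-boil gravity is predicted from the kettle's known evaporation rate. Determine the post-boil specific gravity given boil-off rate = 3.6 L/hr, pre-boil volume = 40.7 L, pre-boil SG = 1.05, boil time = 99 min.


V_post = V_pre − rate·(t/60);  SG_post = 1 + (SG_pre−1)·V_pre/V_post
V_post = 40.7 − 3.6·(99/60) = 34.7600
SG_post = 1 + (1.05 − 1)·40.7/34.7600

1.0585


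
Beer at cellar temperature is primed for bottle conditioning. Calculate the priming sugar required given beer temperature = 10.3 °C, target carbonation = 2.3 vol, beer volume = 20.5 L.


residual = 14.695·(0.01821 + 0.09011·e^(−0.04·T));  sugar = (target − residual)·4.0·V
residual = 14.695·(0.01821 + 0.09011·e^(−0.04·10.3)) = 1.1446
sugar = (2.3 − 1.1446)·4.0·20.5

94.7409 g


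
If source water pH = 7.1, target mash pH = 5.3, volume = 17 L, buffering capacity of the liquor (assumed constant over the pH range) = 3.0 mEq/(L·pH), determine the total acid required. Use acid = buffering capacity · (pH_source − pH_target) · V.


acid = 3.0 · (7.1 − 5.3) · 17

91.8000 mEq


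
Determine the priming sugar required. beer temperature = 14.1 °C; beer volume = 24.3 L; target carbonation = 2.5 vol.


residual = 14.695·(0.01821 + 0.09011·e^(−0.04·T));  sugar = (target − residual)·4.0·V
residual = 14.695·(0.01821 + 0.09011·e^(−0.04·14.1)) = 1.0210
sugar = (2.5 − 1.0210)·4.0·24.3

143.7634 g


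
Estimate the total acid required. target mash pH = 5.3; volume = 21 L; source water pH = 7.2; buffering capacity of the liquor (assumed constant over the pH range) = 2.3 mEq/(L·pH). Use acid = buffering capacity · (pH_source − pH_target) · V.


acid = 2.3 · (7.2 − 5.3) · 21

91.7700 mEq


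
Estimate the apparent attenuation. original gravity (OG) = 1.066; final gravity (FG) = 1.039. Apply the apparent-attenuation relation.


AA = (OG − FG)/(OG − 1) · 100
AA = (1.066 − 1.039)/(1.066 − 1) · 100

40.9091 %


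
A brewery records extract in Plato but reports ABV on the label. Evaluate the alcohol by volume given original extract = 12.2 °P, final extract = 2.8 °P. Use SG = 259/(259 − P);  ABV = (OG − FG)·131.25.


OG = 259/(259 − 12.2) = 1.0494
FG = 259/(259 − 2.8) = 1.0109
ABV = (1.0494 − 1.0109)·131.25

5.0536 % ABV


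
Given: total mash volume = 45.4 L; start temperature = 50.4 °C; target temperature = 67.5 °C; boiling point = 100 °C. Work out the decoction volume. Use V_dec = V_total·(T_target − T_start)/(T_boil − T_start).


V_dec = 45.4·(67.5 − 50.4)/(100 − 50.4)

15.6520 L


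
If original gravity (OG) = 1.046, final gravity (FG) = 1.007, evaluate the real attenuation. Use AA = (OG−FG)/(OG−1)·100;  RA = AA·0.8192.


AA = (1.046 − 1.007)/(1.046 − 1)·100 = 84.7826
RA = 84.7826·0.8192

69.4539 %
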